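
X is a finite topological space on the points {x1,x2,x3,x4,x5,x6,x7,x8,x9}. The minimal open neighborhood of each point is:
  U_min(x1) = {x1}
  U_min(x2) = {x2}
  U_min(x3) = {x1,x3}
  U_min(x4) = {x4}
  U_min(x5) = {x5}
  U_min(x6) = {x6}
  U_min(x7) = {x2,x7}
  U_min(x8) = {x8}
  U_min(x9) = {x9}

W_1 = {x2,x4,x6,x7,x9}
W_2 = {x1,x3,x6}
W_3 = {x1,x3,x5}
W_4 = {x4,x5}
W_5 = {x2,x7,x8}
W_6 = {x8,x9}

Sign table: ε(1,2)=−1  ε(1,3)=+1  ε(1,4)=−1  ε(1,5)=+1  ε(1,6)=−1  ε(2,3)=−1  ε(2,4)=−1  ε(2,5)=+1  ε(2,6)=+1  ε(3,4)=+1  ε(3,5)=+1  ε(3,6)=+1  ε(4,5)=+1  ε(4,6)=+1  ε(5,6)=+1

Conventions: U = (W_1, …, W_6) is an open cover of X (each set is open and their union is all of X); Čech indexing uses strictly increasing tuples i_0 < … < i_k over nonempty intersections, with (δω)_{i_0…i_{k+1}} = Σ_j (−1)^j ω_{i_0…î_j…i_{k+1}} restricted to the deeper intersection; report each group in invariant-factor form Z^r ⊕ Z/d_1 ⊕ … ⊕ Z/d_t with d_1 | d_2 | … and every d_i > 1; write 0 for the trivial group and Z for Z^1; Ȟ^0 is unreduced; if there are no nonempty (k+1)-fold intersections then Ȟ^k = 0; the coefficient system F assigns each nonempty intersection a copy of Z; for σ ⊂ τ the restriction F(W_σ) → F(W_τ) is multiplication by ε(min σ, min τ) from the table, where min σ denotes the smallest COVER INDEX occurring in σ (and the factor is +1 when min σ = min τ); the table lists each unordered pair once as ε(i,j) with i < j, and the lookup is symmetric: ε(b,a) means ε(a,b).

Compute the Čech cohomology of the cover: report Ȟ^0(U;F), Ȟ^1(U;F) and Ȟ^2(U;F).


Ȟ^0(U;F) ≅ 0,  Ȟ^1(U;F) ≅ Z ⊕ Z/2,  Ȟ^2(U;F) ≅ 0

nerve of the cover:
  W12={x6} W14={x4} W15={x2,x7} W16={x9} W23={x1,x3} W34={x5} W56={x8}
C dims 6,7; δ0: rk 6, SNF 1^5·2
Ȟ^0 = (6 − 6) − 0 = 0, so Ȟ^0 ≅ 0
Ȟ^1 = (7 − 0) − 6 = 1 plus torsion [2], so Ȟ^1 ≅ Z ⊕ Z/2
Ȟ^2 = (0 − 0) − 0 = 0, so Ȟ^2 ≅ 0


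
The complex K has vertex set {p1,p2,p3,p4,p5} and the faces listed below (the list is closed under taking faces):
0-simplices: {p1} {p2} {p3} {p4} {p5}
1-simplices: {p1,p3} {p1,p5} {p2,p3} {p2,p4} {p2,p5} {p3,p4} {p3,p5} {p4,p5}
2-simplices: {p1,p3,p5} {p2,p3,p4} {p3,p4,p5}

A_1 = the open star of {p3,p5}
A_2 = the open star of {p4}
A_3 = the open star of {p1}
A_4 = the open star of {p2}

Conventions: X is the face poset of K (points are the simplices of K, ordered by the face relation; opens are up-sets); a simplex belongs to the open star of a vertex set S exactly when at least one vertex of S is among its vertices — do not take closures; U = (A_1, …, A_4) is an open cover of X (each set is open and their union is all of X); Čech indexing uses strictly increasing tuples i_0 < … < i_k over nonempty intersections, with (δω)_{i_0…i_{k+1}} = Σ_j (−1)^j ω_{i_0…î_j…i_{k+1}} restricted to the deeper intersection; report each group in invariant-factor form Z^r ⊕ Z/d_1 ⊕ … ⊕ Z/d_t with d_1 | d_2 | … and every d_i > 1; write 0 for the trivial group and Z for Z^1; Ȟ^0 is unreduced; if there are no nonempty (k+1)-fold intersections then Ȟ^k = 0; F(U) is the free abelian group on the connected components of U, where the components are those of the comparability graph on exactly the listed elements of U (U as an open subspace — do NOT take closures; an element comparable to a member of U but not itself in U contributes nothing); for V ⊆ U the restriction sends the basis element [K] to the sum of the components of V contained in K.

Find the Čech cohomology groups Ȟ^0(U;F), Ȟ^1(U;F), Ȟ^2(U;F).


Ȟ^0 ≅ Z, Ȟ^1 ≅ Z and Ȟ^2 ≅ 0

nerve of the cover:
  A1={{p3},{p5},{p1,p3},{p1,p5},{p2,p3},{p2,p5},{p3,p4},{p3,p5},{p4,p5},{p1,p3,p5},{p2,p3,p4},{p3,p4,p5}} A2={{p4},{p2,p4},{p3,p4},{p4,p5},{p2,p3,p4},{p3,p4,p5}} A3={{p1},{p1,p3},{p1,p5},{p1,p3,p5}} A4={{p2},{p2,p3},{p2,p4},{p2,p5},{p2,p3,p4}}
  A12={{p3,p4},{p4,p5},{p2,p3,p4},{p3,p4,p5}} A13={{p1,p3},{p1,p5},{p1,p3,p5}} A14={{p2,p3},{p2,p5},{p2,p3,p4}} A24={{p2,p4},{p2,p3,p4}}
  A124={{p2,p3,p4}}
components per intersection:
  A1: {{p3},{p5},{p1,p3},{p1,p5},{p2,p3},{p2,p5},{p3,p4},{p3,p5},{p4,p5},{p1,p3,p5},{p2,p3,p4},{p3,p4,p5}}
  A2: {{p4},{p2,p4},{p3,p4},{p4,p5},{p2,p3,p4},{p3,p4,p5}}
  A3: {{p1},{p1,p3},{p1,p5},{p1,p3,p5}}
  A4: {{p2},{p2,p3},{p2,p4},{p2,p5},{p2,p3,p4}}
  A12: {{p3,p4},{p4,p5},{p2,p3,p4},{p3,p4,p5}}
  A13: {{p1,p3},{p1,p5},{p1,p3,p5}}
  A14: {{p2,p3},{p2,p3,p4}} {{p2,p5}}
  A24: {{p2,p4},{p2,p3,p4}}
  A124: {{p2,p3,p4}}
C dims 4,5,1; δ0: rk 3, SNF 1^3; δ1: rk 1, SNF 1^1
Ȟ^0 = (4 − 3) − 0 = 1, so Ȟ^0 ≅ Z
Ȟ^1 = (5 − 1) − 3 = 1, so Ȟ^1 ≅ Z
Ȟ^2 = (1 − 0) − 1 = 0, so Ȟ^2 ≅ 0


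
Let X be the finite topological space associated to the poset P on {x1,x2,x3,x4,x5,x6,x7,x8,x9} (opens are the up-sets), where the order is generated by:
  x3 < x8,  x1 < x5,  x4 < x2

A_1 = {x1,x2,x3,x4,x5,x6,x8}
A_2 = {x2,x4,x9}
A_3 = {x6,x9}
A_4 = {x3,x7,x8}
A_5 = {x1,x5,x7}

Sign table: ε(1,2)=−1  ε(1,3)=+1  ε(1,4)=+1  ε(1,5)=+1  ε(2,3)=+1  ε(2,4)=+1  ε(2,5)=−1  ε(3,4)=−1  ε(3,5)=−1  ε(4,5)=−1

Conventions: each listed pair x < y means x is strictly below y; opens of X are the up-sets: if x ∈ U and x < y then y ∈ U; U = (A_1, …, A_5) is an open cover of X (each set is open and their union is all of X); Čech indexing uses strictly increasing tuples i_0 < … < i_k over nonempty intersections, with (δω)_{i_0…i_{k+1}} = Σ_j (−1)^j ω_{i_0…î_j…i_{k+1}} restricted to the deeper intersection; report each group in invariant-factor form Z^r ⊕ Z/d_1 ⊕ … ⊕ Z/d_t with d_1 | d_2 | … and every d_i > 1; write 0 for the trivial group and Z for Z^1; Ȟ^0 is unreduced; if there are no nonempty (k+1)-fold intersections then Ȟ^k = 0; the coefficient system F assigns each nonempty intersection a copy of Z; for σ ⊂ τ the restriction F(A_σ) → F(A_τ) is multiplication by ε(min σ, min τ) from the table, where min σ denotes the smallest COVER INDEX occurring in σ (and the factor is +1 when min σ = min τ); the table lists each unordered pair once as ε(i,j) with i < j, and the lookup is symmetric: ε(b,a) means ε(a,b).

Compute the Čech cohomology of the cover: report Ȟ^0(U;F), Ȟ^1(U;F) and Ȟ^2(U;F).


nerve of the cover:
  A12={x2,x4} A13={x6} A14={x3,x8} A15={x1,x5} A23={x9} A45={x7}
C dims 5,6; δ0: rk 5, SNF 1^4·2
Ȟ^0 = (5 − 5) − 0 = 0, so Ȟ^0 ≅ 0
Ȟ^1 = (6 − 0) − 5 = 1 plus torsion [2], so Ȟ^1 ≅ Z ⊕ Z/2
Ȟ^2 = (0 − 0) − 0 = 0, so Ȟ^2 ≅ 0

Ȟ^0(U;F) ≅ 0; Ȟ^1(U;F) ≅ Z ⊕ Z/2; Ȟ^2(U;F) ≅ 0


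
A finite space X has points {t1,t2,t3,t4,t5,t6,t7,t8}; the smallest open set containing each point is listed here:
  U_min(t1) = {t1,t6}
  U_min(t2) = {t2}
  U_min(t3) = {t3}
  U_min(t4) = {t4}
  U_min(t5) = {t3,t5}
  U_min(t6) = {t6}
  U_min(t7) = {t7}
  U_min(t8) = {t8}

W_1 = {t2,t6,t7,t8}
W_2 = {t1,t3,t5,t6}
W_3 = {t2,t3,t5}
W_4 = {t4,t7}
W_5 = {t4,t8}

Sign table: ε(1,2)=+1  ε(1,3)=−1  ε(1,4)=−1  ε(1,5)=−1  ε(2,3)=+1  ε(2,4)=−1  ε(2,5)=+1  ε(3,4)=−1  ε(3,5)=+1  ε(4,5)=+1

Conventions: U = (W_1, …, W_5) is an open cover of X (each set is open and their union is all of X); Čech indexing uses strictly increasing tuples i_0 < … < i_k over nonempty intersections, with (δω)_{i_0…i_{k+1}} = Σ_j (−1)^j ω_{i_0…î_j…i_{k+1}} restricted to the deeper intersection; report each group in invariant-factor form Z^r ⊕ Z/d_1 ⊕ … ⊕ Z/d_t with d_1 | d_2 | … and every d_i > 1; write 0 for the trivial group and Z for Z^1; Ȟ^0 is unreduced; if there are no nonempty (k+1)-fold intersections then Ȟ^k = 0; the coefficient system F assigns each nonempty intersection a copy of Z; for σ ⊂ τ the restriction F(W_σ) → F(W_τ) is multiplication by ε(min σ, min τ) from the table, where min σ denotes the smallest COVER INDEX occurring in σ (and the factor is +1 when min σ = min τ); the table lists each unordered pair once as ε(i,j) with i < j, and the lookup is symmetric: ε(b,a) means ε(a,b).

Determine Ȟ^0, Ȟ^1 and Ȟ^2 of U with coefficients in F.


Ȟ^0 = 0, Ȟ^1 = Z ⊕ Z/2, Ȟ^2 = 0

nerve simplices:
  W12={t6} W13={t2} W14={t7} W15={t8} W23={t3,t5} W45={t4}
C dims 5,6; δ0: rk 5, SNF 1^4·2
degree 0: 5−5−0 = 0 → Ȟ^0 ≅ 0
degree 1: 6−0−5 = 1 plus torsion [2] → Ȟ^1 ≅ Z ⊕ Z/2
degree 2: 0−0−0 = 0 → Ȟ^2 ≅ 0


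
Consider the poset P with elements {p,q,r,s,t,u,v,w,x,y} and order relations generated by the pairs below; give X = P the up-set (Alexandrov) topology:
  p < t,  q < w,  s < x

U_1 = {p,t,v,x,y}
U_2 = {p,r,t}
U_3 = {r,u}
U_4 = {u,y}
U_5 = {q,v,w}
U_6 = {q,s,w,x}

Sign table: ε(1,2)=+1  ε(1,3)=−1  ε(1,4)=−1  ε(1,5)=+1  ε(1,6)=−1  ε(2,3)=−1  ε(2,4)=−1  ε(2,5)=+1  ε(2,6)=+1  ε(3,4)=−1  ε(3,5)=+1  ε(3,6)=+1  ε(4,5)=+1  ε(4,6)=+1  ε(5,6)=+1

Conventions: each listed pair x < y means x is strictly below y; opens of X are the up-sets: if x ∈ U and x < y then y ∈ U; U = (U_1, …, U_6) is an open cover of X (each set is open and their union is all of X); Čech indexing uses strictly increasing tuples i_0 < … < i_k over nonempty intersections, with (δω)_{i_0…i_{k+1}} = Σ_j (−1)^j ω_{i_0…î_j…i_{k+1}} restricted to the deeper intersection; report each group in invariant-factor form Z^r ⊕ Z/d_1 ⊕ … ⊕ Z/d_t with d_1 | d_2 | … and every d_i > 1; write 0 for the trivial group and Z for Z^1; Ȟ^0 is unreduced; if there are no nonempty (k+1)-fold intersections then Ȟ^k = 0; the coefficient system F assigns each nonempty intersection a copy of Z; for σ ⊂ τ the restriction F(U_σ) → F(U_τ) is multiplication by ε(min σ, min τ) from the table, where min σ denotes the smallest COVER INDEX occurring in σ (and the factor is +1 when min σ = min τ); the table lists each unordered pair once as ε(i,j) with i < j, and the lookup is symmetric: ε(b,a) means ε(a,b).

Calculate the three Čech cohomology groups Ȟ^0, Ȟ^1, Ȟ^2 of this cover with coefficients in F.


nonempty intersections:
  U12={p,t} U14={y} U15={v} U16={x} U23={r} U34={u} U56={q,w}
C dims 6,7; δ0: rk 6, SNF 1^5·2
Ȟ^0: (6−6)−0=0 ⇒ 0
Ȟ^1: (7−0)−6=1 plus torsion [2] ⇒ Z ⊕ Z/2
Ȟ^2: (0−0)−0=0 ⇒ 0

Ȟ^0(U;F) ≅ 0, Ȟ^1(U;F) ≅ Z ⊕ Z/2 and Ȟ^2(U;F) ≅ 0


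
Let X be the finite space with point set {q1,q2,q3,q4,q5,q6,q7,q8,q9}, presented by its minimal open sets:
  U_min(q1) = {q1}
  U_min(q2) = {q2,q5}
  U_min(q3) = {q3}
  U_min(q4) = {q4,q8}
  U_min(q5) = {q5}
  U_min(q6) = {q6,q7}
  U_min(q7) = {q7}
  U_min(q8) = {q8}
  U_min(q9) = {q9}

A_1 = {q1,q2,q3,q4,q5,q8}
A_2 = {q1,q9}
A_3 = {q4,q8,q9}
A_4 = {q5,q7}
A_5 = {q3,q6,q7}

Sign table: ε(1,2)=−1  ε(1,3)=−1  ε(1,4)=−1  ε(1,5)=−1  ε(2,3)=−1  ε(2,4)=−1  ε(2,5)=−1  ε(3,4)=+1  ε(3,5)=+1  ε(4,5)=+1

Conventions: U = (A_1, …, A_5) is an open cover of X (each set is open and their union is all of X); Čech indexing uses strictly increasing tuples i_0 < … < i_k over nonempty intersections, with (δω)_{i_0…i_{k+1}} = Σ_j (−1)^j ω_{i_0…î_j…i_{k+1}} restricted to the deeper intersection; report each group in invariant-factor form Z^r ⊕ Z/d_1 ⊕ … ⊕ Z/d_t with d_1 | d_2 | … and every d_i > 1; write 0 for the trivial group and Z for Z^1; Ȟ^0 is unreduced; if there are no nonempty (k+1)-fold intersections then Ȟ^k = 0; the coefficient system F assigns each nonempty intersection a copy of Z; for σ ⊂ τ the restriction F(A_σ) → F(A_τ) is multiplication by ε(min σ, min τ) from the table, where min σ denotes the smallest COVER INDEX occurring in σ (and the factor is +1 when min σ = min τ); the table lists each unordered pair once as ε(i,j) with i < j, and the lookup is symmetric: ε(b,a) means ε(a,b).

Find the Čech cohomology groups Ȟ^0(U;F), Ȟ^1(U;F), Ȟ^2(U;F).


nerve simplices:
  A12={q1} A13={q4,q8} A14={q5} A15={q3} A23={q9} A45={q7}
C dims 5,6; δ0: rk 5, SNF 1^4·2
degree 0: 5−5−0 = 0 → Ȟ^0 ≅ 0
degree 1: 6−0−5 = 1 plus torsion [2] → Ȟ^1 ≅ Z ⊕ Z/2
degree 2: 0−0−0 = 0 → Ȟ^2 ≅ 0

Ȟ^0(U;F) ≅ 0, Ȟ^1(U;F) ≅ Z ⊕ Z/2 and Ȟ^2(U;F) ≅ 0


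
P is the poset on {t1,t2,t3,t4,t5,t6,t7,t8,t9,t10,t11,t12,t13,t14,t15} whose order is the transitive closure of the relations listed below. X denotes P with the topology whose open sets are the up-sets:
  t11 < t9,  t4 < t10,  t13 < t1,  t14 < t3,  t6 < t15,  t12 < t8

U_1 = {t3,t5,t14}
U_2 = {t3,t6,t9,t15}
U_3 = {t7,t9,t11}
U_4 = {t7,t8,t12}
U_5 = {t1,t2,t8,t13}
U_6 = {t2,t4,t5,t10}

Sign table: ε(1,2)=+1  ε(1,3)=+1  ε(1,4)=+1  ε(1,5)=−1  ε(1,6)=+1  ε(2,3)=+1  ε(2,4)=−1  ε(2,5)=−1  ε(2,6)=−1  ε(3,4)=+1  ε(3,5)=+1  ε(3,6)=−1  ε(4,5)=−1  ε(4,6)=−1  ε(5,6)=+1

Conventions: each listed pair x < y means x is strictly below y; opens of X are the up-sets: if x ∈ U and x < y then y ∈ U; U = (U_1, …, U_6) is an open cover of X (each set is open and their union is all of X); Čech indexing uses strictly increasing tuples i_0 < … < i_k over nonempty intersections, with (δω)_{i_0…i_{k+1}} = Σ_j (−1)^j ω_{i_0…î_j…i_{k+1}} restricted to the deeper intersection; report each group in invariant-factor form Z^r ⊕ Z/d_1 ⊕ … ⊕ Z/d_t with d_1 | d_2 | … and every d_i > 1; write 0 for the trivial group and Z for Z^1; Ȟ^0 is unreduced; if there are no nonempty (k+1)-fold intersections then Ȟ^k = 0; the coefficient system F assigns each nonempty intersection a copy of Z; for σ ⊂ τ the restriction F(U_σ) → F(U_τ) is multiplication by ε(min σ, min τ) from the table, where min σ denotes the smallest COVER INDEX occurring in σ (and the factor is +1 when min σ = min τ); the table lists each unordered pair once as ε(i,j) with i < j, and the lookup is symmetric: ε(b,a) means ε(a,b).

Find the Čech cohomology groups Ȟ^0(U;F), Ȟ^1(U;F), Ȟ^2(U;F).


nonempty overlaps:
  U12={t3} U16={t5} U23={t9} U34={t7} U45={t8} U56={t2}
C dims 6,6; δ0: rk 6, SNF 1^5·2
degree 0: 6−6−0 = 0 → Ȟ^0 ≅ 0
degree 1: 6−0−6 = 0 plus torsion [2] → Ȟ^1 ≅ Z/2
degree 2: 0−0−0 = 0 → Ȟ^2 ≅ 0

Ȟ^0(U;F) ≅ 0, Ȟ^1(U;F) ≅ Z/2, Ȟ^2(U;F) ≅ 0


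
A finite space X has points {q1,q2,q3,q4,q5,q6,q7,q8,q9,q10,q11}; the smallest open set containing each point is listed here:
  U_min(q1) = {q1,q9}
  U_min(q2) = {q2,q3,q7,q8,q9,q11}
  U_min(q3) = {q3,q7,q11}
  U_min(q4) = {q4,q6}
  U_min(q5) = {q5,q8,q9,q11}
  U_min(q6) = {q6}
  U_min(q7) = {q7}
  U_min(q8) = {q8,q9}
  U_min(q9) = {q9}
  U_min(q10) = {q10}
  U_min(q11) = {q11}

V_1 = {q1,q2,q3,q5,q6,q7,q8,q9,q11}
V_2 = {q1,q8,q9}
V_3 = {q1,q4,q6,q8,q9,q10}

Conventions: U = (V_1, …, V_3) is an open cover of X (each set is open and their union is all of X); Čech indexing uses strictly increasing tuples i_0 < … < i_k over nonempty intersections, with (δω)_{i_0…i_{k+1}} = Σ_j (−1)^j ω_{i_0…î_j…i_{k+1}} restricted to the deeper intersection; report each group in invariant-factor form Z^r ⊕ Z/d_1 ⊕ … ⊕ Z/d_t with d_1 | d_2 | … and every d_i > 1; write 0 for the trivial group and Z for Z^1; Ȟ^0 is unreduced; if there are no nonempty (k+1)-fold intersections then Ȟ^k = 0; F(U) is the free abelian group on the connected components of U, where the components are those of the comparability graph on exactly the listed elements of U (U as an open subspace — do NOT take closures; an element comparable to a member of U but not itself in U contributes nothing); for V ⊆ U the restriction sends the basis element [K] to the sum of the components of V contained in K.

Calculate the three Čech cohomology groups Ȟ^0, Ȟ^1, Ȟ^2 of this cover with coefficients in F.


Ȟ^0 = Z^3, Ȟ^1 = 0 and Ȟ^2 = 0

nonempty intersections:
  V12={q1,q8,q9} V13={q1,q6,q8,q9} V23={q1,q8,q9}
  V123={q1,q8,q9}
components per intersection:
  V1: {q1,q2,q3,q5,q7,q8,q9,q11} {q6}
  V2: {q1,q8,q9}
  V3: {q1,q8,q9} {q4,q6} {q10}
  V12: {q1,q8,q9}
  V13: {q1,q8,q9} {q6}
  V23: {q1,q8,q9}
  V123: {q1,q8,q9}
C dims 6,4,1; δ0: rk 3, SNF 1^3; δ1: rk 1, SNF 1^1
Ȟ^0: (6−3)−0=3 ⇒ Z^3
Ȟ^1: (4−1)−3=0 ⇒ 0
Ȟ^2: (1−0)−1=0 ⇒ 0


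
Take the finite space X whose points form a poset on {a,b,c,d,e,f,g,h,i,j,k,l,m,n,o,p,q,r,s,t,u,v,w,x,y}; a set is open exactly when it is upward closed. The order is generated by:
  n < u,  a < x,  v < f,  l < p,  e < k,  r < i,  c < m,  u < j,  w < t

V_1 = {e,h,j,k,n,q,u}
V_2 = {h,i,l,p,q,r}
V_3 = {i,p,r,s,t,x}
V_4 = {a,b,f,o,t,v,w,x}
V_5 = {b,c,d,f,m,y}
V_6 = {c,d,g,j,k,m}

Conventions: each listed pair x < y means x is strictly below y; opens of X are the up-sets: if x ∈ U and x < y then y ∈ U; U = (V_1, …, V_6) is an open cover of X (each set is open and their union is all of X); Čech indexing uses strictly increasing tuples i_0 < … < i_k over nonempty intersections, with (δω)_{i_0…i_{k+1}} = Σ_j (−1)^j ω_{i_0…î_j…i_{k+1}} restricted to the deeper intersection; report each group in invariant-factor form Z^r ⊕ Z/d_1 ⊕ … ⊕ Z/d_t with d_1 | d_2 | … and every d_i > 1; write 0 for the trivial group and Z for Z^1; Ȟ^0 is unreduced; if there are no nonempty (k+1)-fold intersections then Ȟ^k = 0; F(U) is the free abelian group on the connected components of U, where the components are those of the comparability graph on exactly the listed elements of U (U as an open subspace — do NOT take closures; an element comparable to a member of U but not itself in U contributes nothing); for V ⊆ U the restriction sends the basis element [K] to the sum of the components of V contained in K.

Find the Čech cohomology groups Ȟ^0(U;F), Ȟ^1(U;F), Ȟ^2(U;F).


Ȟ^0 ≅ Z^16; Ȟ^1 ≅ 0; Ȟ^2 ≅ 0

nerve of the cover:
  V12={h,q} V16={j,k} V23={i,p,r} V34={t,x} V45={b,f} V56={c,d,m}
components per intersection:
  V1: {e,k} {h} {j,n,u} {q}
  V2: {h} {i,r} {l,p} {q}
  V3: {i,r} {p} {s} {t} {x}
  V4: {a,x} {b} {f,v} {o} {t,w}
  V5: {b} {c,m} {d} {f} {y}
  V6: {c,m} {d} {g} {j} {k}
  V12: {h} {q}
  V16: {j} {k}
  V23: {i,r} {p}
  V34: {t} {x}
  V45: {b} {f}
  V56: {c,m} {d}
C dims 28,12; δ0: rk 12, SNF 1^12
Ȟ^0 = (28 − 12) − 0 = 16, so Ȟ^0 ≅ Z^16
Ȟ^1 = (12 − 0) − 12 = 0, so Ȟ^1 ≅ 0
Ȟ^2 = (0 − 0) − 0 = 0, so Ȟ^2 ≅ 0


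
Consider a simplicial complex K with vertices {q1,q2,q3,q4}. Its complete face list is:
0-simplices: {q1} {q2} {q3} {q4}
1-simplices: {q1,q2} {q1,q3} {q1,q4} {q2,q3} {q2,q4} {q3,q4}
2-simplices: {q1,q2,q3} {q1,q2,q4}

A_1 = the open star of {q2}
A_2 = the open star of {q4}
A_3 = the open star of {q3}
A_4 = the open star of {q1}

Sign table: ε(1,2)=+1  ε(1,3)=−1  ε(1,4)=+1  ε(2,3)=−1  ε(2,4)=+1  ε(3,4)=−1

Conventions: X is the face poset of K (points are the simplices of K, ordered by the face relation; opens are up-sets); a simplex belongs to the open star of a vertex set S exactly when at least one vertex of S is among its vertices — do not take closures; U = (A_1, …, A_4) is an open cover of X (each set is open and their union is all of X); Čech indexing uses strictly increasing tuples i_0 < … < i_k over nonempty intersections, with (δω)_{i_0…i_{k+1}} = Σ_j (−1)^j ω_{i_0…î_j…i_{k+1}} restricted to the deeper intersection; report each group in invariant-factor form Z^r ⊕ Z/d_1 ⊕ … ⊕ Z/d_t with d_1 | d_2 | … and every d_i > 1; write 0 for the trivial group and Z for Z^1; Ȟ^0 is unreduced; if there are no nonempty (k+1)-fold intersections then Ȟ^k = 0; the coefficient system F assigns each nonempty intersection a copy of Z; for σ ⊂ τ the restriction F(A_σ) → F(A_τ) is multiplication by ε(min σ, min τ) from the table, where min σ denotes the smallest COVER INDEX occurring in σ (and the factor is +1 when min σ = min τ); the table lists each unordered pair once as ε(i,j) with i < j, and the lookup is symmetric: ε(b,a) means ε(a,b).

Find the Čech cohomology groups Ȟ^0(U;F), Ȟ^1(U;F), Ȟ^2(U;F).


cover nerve:
  A1={{q2},{q1,q2},{q2,q3},{q2,q4},{q1,q2,q3},{q1,q2,q4}} A2={{q4},{q1,q4},{q2,q4},{q3,q4},{q1,q2,q4}} A3={{q3},{q1,q3},{q2,q3},{q3,q4},{q1,q2,q3}} A4={{q1},{q1,q2},{q1,q3},{q1,q4},{q1,q2,q3},{q1,q2,q4}}
  A12={{q2,q4},{q1,q2,q4}} A13={{q2,q3},{q1,q2,q3}} A14={{q1,q2},{q1,q2,q3},{q1,q2,q4}} A23={{q3,q4}} A24={{q1,q4},{q1,q2,q4}} A34={{q1,q3},{q1,q2,q3}}
  A124={{q1,q2,q4}} A134={{q1,q2,q3}}
C dims 4,6,2; δ0: rk 3, SNF 1^3; δ1: rk 2, SNF 1^2
Ȟ^0: (4−3)−0=1 ⇒ Z
Ȟ^1: (6−2)−3=1 ⇒ Z
Ȟ^2: (2−0)−2=0 ⇒ 0

Ȟ^0 = Z; Ȟ^1 = Z; Ȟ^2 = 0


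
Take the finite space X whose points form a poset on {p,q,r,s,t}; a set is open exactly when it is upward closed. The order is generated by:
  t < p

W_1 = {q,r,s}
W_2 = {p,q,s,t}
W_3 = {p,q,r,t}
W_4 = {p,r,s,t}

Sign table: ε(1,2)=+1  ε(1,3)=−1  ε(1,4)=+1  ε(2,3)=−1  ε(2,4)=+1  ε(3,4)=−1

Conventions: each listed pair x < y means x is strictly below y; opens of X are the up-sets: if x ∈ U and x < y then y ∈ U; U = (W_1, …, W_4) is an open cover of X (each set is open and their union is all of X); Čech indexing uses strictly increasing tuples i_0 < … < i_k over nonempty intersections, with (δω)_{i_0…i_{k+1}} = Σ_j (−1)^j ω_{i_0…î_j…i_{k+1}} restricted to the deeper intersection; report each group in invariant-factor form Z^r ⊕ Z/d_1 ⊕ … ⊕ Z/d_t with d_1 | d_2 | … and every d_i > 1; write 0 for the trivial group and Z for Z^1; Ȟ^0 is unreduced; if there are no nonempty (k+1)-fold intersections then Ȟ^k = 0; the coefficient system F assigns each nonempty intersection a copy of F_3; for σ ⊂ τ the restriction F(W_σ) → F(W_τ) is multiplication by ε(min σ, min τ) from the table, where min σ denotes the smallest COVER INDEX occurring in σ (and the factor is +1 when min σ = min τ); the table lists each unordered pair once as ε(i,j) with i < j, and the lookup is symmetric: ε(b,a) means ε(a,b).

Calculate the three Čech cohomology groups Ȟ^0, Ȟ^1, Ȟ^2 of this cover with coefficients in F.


nerve simplices:
  W12={q,s} W13={q,r} W14={r,s} W23={p,q,t} W24={p,s,t} W34={p,r,t}
  W123={q} W124={s} W134={r} W234={p,t}
C dims 4,6,4; δ0: rk_F3 3; δ1: rk_F3 3
degree 0: 4−3−0 = 1 → Ȟ^0 ≅ Z/3
degree 1: 6−3−3 = 0 → Ȟ^1 ≅ 0
degree 2: 4−0−3 = 1 → Ȟ^2 ≅ Z/3

Ȟ^0 ≅ Z/3,  Ȟ^1 ≅ 0,  Ȟ^2 ≅ Z/3


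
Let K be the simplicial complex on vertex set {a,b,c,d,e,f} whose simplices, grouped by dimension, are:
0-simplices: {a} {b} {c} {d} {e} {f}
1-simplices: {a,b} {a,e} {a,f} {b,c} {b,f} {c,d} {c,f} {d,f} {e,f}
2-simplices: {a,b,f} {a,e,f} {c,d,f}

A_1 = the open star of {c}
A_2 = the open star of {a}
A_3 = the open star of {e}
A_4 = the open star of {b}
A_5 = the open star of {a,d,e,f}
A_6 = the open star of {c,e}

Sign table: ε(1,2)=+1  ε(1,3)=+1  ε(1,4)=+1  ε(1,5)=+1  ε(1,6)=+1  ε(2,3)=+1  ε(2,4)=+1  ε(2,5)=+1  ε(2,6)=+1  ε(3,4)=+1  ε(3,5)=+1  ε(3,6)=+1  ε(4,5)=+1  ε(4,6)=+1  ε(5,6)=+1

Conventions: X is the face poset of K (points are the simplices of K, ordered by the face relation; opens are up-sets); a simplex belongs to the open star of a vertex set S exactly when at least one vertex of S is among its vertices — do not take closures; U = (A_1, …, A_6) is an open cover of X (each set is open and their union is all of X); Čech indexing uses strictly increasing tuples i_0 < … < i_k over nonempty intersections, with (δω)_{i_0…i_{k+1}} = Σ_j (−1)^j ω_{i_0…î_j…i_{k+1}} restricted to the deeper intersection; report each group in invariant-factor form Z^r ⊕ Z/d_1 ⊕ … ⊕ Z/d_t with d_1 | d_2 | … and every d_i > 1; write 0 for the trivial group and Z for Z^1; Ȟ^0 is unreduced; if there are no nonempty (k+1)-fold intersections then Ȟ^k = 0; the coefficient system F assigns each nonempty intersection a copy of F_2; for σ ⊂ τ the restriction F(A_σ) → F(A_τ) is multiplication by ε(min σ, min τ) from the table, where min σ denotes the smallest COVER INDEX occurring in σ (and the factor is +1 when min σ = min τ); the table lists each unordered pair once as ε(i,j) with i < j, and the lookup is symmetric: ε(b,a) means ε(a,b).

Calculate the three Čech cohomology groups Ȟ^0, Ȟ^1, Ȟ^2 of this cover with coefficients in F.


Ȟ^0 = Z/2, Ȟ^1 = Z/2, Ȟ^2 = 0

nerve of the cover:
  A1={{c},{b,c},{c,d},{c,f},{c,d,f}} A2={{a},{a,b},{a,e},{a,f},{a,b,f},{a,e,f}} A3={{e},{a,e},{e,f},{a,e,f}} A4={{b},{a,b},{b,c},{b,f},{a,b,f}} A5={{a},{d},{e},{f},{a,b},{a,e},{a,f},{b,f},{c,d},{c,f},{d,f},{e,f},{a,b,f},{a,e,f},{c,d,f}} A6={{c},{e},{a,e},{b,c},{c,d},{c,f},{e,f},{a,e,f},{c,d,f}}
  A14={{b,c}} A15={{c,d},{c,f},{c,d,f}} A16={{c},{b,c},{c,d},{c,f},{c,d,f}} A23={{a,e},{a,e,f}} A24={{a,b},{a,b,f}} A25={{a},{a,b},{a,e},{a,f},{a,b,f},{a,e,f}} A26={{a,e},{a,e,f}} A35={{e},{a,e},{e,f},{a,e,f}} A36={{e},{a,e},{e,f},{a,e,f}} A45={{a,b},{b,f},{a,b,f}} A46={{b,c}} A56={{e},{a,e},{c,d},{c,f},{e,f},{a,e,f},{c,d,f}}
  A146={{b,c}} A156={{c,d},{c,f},{c,d,f}} A235={{a,e},{a,e,f}} A236={{a,e},{a,e,f}} A245={{a,b},{a,b,f}} A256={{a,e},{a,e,f}} A356={{e},{a,e},{e,f},{a,e,f}}
  A2356={{a,e},{a,e,f}}
C dims 6,12,7,1; δ0: rk_F2 5; δ1: rk_F2 6; δ2: rk_F2 1
Ȟ^0 = (6 − 5) − 0 = 1, so Ȟ^0 ≅ Z/2
Ȟ^1 = (12 − 6) − 5 = 1, so Ȟ^1 ≅ Z/2
Ȟ^2 = (7 − 1) − 6 = 0, so Ȟ^2 ≅ 0


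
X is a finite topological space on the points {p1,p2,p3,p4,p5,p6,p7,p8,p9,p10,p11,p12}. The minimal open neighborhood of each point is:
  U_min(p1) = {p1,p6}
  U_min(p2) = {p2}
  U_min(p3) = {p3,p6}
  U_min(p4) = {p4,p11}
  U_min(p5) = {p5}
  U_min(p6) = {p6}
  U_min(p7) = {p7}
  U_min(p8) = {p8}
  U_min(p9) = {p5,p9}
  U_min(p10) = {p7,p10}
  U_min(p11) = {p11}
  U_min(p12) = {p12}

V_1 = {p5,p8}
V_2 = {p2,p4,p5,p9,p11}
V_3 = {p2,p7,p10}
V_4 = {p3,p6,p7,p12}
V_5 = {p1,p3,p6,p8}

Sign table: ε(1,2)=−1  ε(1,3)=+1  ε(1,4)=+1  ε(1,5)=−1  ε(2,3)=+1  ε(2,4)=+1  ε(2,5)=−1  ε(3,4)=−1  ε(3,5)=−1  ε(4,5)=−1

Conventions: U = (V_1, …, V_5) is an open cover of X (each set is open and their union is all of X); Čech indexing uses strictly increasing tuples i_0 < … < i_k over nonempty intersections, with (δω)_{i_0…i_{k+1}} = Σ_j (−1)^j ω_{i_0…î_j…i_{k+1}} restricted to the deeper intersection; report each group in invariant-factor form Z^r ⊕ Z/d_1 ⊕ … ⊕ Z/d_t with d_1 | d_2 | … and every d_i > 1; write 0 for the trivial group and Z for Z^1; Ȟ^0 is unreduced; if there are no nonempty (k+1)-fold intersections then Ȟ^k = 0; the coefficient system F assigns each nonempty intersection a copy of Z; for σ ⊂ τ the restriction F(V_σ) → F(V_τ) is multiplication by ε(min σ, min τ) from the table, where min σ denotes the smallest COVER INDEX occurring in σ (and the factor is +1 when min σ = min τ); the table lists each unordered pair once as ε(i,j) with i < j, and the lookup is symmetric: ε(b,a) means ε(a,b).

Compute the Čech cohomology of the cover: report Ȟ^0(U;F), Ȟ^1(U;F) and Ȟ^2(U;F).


Ȟ^0 ≅ Z, Ȟ^1 ≅ Z and Ȟ^2 ≅ 0

nonempty overlaps:
  V12={p5} V15={p8} V23={p2} V34={p7} V45={p3,p6}
C dims 5,5; δ0: rk 4, SNF 1^4
degree 0: 5−4−0 = 1 → Ȟ^0 ≅ Z
degree 1: 5−0−4 = 1 → Ȟ^1 ≅ Z
degree 2: 0−0−0 = 0 → Ȟ^2 ≅ 0


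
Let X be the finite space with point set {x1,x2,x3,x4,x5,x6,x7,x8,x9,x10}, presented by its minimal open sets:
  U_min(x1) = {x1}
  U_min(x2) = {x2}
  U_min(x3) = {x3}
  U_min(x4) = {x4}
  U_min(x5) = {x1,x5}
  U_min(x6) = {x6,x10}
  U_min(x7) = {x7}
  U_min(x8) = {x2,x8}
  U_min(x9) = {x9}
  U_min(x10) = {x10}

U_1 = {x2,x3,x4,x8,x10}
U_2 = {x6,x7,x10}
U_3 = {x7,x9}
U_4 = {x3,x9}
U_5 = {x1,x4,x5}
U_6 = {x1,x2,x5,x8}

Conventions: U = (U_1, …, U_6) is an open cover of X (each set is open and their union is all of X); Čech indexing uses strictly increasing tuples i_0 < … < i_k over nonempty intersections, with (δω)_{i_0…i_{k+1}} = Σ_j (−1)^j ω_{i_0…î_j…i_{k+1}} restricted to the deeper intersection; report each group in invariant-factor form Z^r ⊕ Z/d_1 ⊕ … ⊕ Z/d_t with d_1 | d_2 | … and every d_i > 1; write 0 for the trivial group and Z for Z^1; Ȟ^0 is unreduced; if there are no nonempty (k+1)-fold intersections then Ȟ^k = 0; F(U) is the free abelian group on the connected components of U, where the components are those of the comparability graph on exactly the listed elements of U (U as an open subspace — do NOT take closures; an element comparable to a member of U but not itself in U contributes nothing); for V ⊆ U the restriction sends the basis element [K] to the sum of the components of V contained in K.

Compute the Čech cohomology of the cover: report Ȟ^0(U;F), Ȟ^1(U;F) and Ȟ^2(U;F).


nonempty intersections:
  U12={x10} U14={x3} U15={x4} U16={x2,x8} U23={x7} U34={x9} U56={x1,x5}
components per intersection:
  U1: {x2,x8} {x3} {x4} {x10}
  U2: {x6,x10} {x7}
  U3: {x7} {x9}
  U4: {x3} {x9}
  U5: {x1,x5} {x4}
  U6: {x1,x5} {x2,x8}
  U12: {x10}
  U14: {x3}
  U15: {x4}
  U16: {x2,x8}
  U23: {x7}
  U34: {x9}
  U56: {x1,x5}
C dims 14,7; δ0: rk 7, SNF 1^7
Ȟ^0: (14−7)−0=7 ⇒ Z^7
Ȟ^1: (7−0)−7=0 ⇒ 0
Ȟ^2: (0−0)−0=0 ⇒ 0

Ȟ^0(U;F) ≅ Z^7; Ȟ^1(U;F) ≅ 0; Ȟ^2(U;F) ≅ 0


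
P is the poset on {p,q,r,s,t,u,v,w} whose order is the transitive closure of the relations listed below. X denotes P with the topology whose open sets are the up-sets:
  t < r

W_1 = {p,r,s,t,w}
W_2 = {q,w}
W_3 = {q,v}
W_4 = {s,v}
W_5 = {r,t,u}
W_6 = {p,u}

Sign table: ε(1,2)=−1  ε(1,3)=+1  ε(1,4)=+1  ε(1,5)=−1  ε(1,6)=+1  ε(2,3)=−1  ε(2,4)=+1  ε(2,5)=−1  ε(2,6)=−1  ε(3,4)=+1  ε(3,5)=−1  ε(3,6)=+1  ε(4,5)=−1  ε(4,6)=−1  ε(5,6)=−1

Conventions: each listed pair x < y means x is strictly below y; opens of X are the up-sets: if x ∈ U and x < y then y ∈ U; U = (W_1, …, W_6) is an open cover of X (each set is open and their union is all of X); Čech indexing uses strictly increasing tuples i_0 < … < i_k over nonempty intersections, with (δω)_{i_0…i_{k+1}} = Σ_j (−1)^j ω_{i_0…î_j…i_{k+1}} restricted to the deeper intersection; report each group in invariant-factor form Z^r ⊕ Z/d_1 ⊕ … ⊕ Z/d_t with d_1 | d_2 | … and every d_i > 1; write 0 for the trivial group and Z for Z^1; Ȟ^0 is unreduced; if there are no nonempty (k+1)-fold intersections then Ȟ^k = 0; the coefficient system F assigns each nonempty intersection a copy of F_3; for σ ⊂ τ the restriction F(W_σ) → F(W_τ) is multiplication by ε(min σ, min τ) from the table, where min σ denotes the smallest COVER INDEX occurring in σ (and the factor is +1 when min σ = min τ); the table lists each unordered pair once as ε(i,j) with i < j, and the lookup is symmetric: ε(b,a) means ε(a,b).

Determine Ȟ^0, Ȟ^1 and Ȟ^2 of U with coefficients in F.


Ȟ^0 ≅ Z/3; Ȟ^1 ≅ Z/3 ⊕ Z/3; Ȟ^2 ≅ 0

nerve of the cover:
  W12={w} W14={s} W15={r,t} W16={p} W23={q} W34={v} W56={u}
C dims 6,7; δ0: rk_F3 5
Ȟ^0 = (6 − 5) − 0 = 1, so Ȟ^0 ≅ Z/3
Ȟ^1 = (7 − 0) − 5 = 2, so Ȟ^1 ≅ Z/3 ⊕ Z/3
Ȟ^2 = (0 − 0) − 0 = 0, so Ȟ^2 ≅ 0


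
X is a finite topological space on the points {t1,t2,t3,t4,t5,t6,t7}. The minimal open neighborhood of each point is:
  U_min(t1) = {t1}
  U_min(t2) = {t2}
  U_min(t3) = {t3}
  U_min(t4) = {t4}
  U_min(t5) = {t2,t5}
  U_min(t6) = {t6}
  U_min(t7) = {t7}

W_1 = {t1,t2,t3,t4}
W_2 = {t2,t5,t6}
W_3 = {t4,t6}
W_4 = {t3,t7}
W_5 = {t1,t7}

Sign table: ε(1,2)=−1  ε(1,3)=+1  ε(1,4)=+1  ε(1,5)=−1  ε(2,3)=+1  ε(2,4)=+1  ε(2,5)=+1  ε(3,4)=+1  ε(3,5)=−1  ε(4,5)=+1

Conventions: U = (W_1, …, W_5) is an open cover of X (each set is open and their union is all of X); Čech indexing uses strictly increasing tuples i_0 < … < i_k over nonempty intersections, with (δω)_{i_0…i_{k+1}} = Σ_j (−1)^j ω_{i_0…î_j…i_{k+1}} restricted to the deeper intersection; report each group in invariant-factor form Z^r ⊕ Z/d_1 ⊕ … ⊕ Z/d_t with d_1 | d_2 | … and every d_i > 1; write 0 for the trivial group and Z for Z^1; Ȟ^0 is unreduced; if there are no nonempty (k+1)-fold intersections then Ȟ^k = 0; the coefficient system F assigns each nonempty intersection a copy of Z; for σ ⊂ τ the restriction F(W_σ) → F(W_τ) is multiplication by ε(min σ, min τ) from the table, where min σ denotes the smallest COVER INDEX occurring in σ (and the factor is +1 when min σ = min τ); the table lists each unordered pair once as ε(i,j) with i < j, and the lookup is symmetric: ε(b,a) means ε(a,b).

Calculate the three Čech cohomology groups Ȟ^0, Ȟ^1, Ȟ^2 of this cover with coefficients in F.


Ȟ^0 = 0,  Ȟ^1 = Z ⊕ Z/2,  Ȟ^2 = 0

nonempty intersections:
  W12={t2} W13={t4} W14={t3} W15={t1} W23={t6} W45={t7}
C dims 5,6; δ0: rk 5, SNF 1^4·2
Ȟ^0: (5−5)−0=0 ⇒ 0
Ȟ^1: (6−0)−5=1 plus torsion [2] ⇒ Z ⊕ Z/2
Ȟ^2: (0−0)−0=0 ⇒ 0


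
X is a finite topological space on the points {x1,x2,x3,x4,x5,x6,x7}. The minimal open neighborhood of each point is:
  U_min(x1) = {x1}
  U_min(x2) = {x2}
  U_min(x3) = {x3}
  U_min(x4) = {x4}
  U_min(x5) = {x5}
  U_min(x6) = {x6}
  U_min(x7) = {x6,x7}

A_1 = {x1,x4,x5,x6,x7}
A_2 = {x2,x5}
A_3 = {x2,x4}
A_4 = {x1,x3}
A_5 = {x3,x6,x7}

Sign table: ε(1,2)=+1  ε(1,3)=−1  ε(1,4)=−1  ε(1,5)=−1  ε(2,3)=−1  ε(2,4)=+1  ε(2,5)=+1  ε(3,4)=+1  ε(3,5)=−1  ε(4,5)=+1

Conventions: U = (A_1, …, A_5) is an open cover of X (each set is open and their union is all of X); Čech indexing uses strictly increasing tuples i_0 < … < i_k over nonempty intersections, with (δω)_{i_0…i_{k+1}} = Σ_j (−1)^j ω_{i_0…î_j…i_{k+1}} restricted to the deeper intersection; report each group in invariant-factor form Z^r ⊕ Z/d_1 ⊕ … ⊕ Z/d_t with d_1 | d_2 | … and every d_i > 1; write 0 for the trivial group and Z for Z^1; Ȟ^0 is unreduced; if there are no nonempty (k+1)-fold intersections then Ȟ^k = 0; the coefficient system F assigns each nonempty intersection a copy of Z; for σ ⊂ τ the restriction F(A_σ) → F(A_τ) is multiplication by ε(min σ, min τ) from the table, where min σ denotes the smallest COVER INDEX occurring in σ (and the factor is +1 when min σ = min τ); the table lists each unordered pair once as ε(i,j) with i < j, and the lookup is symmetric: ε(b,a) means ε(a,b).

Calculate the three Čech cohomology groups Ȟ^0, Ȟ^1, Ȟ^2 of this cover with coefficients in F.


intersection data:
  A12={x5} A13={x4} A14={x1} A15={x6,x7} A23={x2} A45={x3}
C dims 5,6; δ0: rk 4, SNF 1^4
Ȟ^0 = (5 − 4) − 0 = 1, so Ȟ^0 ≅ Z
Ȟ^1 = (6 − 0) − 4 = 2, so Ȟ^1 ≅ Z^2
Ȟ^2 = (0 − 0) − 0 = 0, so Ȟ^2 ≅ 0

Ȟ^0(U;F) ≅ Z; Ȟ^1(U;F) ≅ Z^2; Ȟ^2(U;F) ≅ 0


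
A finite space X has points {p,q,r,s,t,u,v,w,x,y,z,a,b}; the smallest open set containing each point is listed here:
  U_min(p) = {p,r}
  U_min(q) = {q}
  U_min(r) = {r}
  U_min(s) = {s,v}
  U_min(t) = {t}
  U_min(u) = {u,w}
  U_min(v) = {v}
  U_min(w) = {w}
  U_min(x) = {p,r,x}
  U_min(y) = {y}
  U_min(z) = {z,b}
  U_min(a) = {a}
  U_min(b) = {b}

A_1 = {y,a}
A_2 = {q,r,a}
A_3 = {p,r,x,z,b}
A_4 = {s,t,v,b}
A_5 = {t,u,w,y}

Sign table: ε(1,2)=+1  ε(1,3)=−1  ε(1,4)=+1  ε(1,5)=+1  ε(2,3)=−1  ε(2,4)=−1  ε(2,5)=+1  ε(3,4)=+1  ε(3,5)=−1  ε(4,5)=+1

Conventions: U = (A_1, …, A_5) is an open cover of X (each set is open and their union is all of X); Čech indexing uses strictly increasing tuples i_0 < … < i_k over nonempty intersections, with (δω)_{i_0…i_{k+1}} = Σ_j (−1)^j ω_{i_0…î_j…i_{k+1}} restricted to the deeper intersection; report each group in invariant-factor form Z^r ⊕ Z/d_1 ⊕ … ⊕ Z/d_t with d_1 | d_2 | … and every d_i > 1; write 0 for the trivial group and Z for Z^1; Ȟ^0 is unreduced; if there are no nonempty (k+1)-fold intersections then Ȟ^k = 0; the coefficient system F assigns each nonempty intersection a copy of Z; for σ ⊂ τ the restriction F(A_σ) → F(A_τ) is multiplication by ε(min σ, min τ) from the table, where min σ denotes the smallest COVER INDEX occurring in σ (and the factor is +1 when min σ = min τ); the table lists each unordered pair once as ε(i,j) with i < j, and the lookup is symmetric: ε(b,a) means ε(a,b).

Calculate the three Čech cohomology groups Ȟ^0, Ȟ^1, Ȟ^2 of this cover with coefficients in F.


cover nerve:
  A12={a} A15={y} A23={r} A34={b} A45={t}
C dims 5,5; δ0: rk 5, SNF 1^4·2
Ȟ^0: (5−5)−0=0 ⇒ 0
Ȟ^1: (5−0)−5=0 plus torsion [2] ⇒ Z/2
Ȟ^2: (0−0)−0=0 ⇒ 0

Ȟ^0 = 0, Ȟ^1 = Z/2 and Ȟ^2 = 0


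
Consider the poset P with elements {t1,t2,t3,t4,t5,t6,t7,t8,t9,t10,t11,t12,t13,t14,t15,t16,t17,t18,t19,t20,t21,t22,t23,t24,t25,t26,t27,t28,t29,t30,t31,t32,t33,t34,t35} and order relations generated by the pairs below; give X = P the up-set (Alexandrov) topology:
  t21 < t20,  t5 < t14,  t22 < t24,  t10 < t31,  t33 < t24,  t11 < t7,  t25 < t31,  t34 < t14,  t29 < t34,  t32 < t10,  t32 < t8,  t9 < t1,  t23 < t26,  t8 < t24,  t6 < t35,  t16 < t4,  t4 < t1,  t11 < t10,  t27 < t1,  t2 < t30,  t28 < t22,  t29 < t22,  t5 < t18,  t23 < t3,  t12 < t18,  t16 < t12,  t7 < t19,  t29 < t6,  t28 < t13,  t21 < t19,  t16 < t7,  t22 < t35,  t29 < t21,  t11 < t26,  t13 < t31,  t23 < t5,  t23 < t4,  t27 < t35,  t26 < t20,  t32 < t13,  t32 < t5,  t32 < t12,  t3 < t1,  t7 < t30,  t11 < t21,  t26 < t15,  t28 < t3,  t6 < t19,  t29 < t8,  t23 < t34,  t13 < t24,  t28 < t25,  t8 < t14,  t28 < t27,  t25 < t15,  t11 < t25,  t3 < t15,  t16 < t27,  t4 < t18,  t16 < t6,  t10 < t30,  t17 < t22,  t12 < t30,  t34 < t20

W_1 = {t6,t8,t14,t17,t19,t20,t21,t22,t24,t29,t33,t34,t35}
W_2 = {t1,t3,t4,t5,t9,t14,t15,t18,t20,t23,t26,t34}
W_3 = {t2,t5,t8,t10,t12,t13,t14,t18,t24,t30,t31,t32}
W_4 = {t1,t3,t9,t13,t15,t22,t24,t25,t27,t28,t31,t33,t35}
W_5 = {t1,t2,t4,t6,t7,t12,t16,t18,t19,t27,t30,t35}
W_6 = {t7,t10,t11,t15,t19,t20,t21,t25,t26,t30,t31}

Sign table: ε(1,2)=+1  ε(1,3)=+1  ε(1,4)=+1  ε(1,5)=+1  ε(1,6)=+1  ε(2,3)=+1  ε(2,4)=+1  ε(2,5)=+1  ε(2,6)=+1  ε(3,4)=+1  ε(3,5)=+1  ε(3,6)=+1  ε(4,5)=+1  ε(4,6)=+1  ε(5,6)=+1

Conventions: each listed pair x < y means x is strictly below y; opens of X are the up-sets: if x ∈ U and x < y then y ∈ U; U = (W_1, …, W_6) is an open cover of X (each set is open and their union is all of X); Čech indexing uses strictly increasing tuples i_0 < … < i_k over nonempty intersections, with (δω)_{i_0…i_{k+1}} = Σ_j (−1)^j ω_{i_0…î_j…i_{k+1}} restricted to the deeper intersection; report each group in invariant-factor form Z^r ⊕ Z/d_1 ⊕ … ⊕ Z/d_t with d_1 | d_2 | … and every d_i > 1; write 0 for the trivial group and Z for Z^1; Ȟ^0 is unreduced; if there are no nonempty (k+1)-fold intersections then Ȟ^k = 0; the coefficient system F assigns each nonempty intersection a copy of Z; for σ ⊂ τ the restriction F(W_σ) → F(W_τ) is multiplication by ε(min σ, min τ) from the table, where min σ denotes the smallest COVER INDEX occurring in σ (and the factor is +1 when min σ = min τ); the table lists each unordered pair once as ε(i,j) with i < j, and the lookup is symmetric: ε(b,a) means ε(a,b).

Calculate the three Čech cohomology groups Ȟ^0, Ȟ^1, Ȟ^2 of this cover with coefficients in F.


cover nerve:
  W12={t14,t20,t34} W13={t8,t14,t24} W14={t22,t24,t33,t35} W15={t6,t19,t35} W16={t19,t20,t21} W23={t5,t14,t18} W24={t1,t3,t9,t15} W25={t1,t4,t18} W26={t15,t20,t26} W34={t13,t24,t31} W35={t2,t12,t18,t30} W36={t10,t30,t31} W45={t1,t27,t35} W46={t15,t25,t31} W56={t7,t19,t30}
  W123={t14} W126={t20} W134={t24} W145={t35} W156={t19} W235={t18} W245={t1} W246={t15} W346={t31} W356={t30}
C dims 6,15,10; δ0: rk 5, SNF 1^5; δ1: rk 10, SNF 1^9·2
Ȟ^0: (6−5)−0=1 ⇒ Z
Ȟ^1: (15−10)−5=0 ⇒ 0
Ȟ^2: (10−0)−10=0 plus torsion [2] ⇒ Z/2

Ȟ^0 = Z, Ȟ^1 = 0, Ȟ^2 = Z/2


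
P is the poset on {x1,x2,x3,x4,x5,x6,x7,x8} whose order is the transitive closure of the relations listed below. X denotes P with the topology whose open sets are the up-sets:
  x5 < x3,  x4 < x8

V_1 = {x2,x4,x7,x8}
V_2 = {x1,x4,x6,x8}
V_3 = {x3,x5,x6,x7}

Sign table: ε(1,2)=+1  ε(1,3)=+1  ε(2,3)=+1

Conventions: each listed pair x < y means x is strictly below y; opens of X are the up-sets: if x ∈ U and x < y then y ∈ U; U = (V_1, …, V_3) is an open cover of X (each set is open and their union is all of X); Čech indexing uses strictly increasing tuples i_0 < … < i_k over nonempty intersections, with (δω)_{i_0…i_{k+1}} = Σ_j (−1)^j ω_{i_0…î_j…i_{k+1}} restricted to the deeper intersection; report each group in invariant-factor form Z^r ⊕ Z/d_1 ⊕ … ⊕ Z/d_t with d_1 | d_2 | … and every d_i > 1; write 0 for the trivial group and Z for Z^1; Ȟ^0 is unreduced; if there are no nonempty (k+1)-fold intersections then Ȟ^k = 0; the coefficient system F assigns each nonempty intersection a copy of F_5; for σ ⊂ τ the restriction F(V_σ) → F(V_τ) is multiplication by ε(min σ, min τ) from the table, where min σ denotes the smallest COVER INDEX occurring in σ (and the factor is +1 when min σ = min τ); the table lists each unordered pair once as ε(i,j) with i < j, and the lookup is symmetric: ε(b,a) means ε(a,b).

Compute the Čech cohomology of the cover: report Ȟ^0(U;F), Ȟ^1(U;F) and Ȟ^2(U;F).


Ȟ^0 ≅ Z/5, Ȟ^1 ≅ Z/5, Ȟ^2 ≅ 0

cover nerve:
  V12={x4,x8} V13={x7} V23={x6}
C dims 3,3; δ0: rk_F5 2
Ȟ^0: (3−2)−0=1 ⇒ Z/5
Ȟ^1: (3−0)−2=1 ⇒ Z/5
Ȟ^2: (0−0)−0=0 ⇒ 0
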